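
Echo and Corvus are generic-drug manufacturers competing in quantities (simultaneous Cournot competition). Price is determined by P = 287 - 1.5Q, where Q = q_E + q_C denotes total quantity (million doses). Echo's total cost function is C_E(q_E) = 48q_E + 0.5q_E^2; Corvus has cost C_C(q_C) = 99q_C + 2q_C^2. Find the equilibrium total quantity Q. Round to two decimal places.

Echo's profit: π_E = (287 - 1.5Q)q_E - (48q_E + (1/2)q_E²). Setting ∂π_E/∂q_E = 0: 239 - 4q_E - (3/2)(q_C) = 0.
Corvus's first-order condition: 188 - 7q_C - (3/2)(q_E) = 0.
So q_E = (239 - (3/2)q_C)/4 and q_C = (188 - (3/2)q_E)/7.
Substituting one into the other gives q_E = 54.0194 and q_C = 1574/103.
Total output Q = 54.0194 + 1574/103 = 69.3010.

69.30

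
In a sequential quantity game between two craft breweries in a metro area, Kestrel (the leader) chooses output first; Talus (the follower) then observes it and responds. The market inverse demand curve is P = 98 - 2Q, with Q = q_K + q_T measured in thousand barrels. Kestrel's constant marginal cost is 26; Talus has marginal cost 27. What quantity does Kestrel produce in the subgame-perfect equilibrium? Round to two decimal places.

Solve by backward induction. Given q_K, the follower Talus maximises π_T = (98 - 2q_K - 2q_T)q_T - 27q_T.
∂π_T/∂q_T = 71 - 2q_K - 4q_T = 0 gives the reaction function q_T = (71 - 2q_K)/4.
Kestrel substitutes q_T(q_K) into its own profit: π_K = q_K(98 - 2q_K - (71 - 2q_K)/2) - 26q_K = (125/2 - q_K)q_K - 26q_K.
Leader FOC: 73/2 - 2q_K = 0, so q_K = 73/4.
Then q_T = (71 - 2·(73/4))/4 = 69/8.

18.25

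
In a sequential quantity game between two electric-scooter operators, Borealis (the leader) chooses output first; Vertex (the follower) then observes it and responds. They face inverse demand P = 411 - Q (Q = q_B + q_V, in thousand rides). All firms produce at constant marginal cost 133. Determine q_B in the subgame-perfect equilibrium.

139

Solve by backward induction. Given q_B, the follower Vertex maximises π_V = (411 - q_B - q_V)q_V - 133q_V.
Follower FOC: 278 - q_B - 2q_V = 0, so q_V(q_B) = (278 - q_B)/2.
Borealis substitutes q_V(q_B) into its own profit: π_B = q_B(411 - q_B - (278 - q_B)/2) - 133q_B = (272 - (1/2)q_B)q_B - 133q_B.
The leader's first-order condition 139 - q_B = 0 yields q_B = 139.
Then q_V = (278 - 139)/2 = 139/2.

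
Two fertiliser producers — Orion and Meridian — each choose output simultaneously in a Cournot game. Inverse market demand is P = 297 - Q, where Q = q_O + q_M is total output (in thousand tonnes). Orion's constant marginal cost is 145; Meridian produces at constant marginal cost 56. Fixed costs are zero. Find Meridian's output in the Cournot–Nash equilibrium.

Orion's profit: π_O = (297 - Q)q_O - (145q_O). Setting ∂π_O/∂q_O = 0: 152 - 2q_O - (q_M) = 0.
Meridian's first-order condition: 241 - 2q_M - (q_O) = 0.
So q_O = (152 - q_M)/2 and q_M = (241 - q_O)/2.
Substituting one into the other gives q_O = 21 and q_M = 110.

110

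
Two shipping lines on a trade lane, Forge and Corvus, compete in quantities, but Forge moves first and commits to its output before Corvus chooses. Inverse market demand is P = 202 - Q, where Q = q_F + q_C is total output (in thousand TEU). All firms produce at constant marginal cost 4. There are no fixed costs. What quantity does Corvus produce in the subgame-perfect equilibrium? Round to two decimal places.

Solve by backward induction. Given q_F, the follower Corvus maximises π_C = (202 - q_F - q_C)q_C - 4q_C.
∂π_C/∂q_C = 198 - q_F - 2q_C = 0 gives the reaction function q_C = (198 - q_F)/2.
Forge substitutes q_C(q_F) into its own profit: π_F = q_F(202 - q_F - (198 - q_F)/2) - 4q_F = (103 - (1/2)q_F)q_F - 4q_F.
Leader FOC: 99 - q_F = 0, so q_F = 99.
Then q_C = (198 - 99)/2 = 99/2.

49.50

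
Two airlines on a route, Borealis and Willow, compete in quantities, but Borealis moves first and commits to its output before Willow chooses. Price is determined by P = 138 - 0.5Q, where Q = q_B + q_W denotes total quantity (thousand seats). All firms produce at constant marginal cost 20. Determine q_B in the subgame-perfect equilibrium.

The follower Willow best-responds to any q_B: π_W = (138 - 0.5Q)q_W - 20q_W.
Setting the follower's marginal profit to zero, 118 - (1/2)q_B - q_W = 0, i.e. q_W = (118 - (1/2)q_B).
Borealis substitutes q_W(q_B) into its own profit: π_B = q_B(138 - (1/2)q_B - (118 - (1/2)q_B)/2) - 20q_B = (79 - (1/4)q_B)q_B - 20q_B.
Leader FOC: 59 - (1/2)q_B = 0, so q_B = 118.
Then q_W = (118 - (1/2)·118) = 59.

118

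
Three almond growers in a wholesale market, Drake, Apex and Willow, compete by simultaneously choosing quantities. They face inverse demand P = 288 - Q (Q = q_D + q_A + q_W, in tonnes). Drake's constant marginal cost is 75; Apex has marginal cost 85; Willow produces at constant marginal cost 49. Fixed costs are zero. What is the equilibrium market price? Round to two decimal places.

124.25

Drake's profit: π_D = (288 - Q)q_D - (75q_D). Setting ∂π_D/∂q_D = 0: 213 - 2q_D - (q_A + q_W) = 0.
Apex's profit: π_A = (288 - Q)q_A - (85q_A). Setting ∂π_A/∂q_A = 0: 203 - 2q_A - (q_D + q_W) = 0.
Willow's profit: π_W = (288 - Q)q_W - (49q_W). Setting ∂π_W/∂q_W = 0: 239 - 2q_W - (q_D + q_A) = 0.
Adding the 3 first-order conditions: 655 − 4Q = 0, so Q = 655/4.
Back-substituting: q_D = (213 − 655/4) = 197/4, q_A = (203 − 655/4) = 157/4, q_W = (239 − 655/4) = 301/4.
Total output Q = 655/4, so price P = 288 - 655/4 = 497/4.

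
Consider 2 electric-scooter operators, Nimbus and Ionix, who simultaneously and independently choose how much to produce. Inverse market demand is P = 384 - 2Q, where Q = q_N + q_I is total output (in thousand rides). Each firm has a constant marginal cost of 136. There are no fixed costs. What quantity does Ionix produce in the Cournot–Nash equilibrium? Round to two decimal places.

A representative firm's profit is π_i = q_i(384 - 2Q) - 136q_i.
First-order condition (treating rivals' output as given): 248 - 4q_i - 2q_j = 0.
By symmetry each firm produces the same amount; substituting q_j = q_i yields q_i = 248/6 = 124/3.

41.33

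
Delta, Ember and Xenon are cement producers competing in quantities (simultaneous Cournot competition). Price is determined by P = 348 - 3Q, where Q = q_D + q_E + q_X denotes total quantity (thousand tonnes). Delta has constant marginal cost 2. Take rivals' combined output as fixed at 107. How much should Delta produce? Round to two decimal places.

4.17

With rivals' combined output fixed at 107, Delta's profit is π_D = (348 - 3·107 - 3q_D)q_D - (2q_D) = (27 - 3q_D)q_D - (2q_D).
∂π_D/∂q_D = 25 - 6q_D = 0, so q_D = 25/6.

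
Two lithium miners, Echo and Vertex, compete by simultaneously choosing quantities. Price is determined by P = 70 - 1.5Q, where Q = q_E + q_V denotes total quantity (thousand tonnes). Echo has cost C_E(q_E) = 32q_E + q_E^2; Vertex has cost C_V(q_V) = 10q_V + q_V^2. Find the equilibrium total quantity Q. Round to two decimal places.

Echo's profit: π_E = (70 - 1.5Q)q_E - (32q_E + q_E²). Setting ∂π_E/∂q_E = 0: 38 - 5q_E - (3/2)(q_V) = 0.
Vertex's profit: π_V = (70 - 1.5Q)q_V - (10q_V + q_V²). Setting ∂π_V/∂q_V = 0: 60 - 5q_V - (3/2)(q_E) = 0.
So q_E = (38 - (3/2)q_V)/5 and q_V = (60 - (3/2)q_E)/5.
Solving the pair: q_E = 400/91, q_V = 972/91.
Total output Q = 400/91 + 972/91 = 196/13.

15.08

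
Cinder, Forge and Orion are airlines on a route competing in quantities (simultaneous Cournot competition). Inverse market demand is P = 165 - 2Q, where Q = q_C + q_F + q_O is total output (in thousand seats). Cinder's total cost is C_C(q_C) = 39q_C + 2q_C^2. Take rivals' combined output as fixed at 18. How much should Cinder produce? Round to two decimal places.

11.25

With rivals' combined output fixed at 18, Cinder's profit is π_C = (165 - 2·18 - 2q_C)q_C - (39q_C + 2q_C²) = (129 - 2q_C)q_C - (39q_C + 2q_C²).
∂π_C/∂q_C = 90 - 8q_C = 0, so q_C = 45/4.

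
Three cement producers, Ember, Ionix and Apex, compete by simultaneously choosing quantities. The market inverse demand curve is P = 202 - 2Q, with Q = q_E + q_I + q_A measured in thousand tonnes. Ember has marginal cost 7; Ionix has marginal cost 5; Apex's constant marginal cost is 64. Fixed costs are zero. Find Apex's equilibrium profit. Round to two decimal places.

15.13

Ember's profit: π_E = (202 - 2Q)q_E - (7q_E). Setting ∂π_E/∂q_E = 0: 195 - 4q_E - 2(q_I + q_A) = 0.
Ionix's profit: π_I = (202 - 2Q)q_I - (5q_I). Setting ∂π_I/∂q_I = 0: 197 - 4q_I - 2(q_E + q_A) = 0.
Apex's first-order condition: 138 - 4q_A - 2(q_E + q_I) = 0.
Adding the 3 first-order conditions: 530 − 8Q = 0, so Q = 265/4.
Back-substituting: q_E = (195 − 265/2)/2 = 125/4, q_I = (197 − 265/2)/2 = 129/4, q_A = (138 − 265/2)/2 = 11/4.
Price P = 202 - 2·(265/4) = 139/2.
Apex's profit: (139/2 - 64)·(11/4) = 121/8.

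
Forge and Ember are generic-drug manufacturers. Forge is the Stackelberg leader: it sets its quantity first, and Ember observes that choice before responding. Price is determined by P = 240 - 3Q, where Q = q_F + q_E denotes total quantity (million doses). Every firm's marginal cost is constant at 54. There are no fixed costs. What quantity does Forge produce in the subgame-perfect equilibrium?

31

The follower Ember best-responds to any q_F: π_E = (240 - 3Q)q_E - 54q_E.
Follower FOC: 186 - 3q_F - 6q_E = 0, so q_E(q_F) = (186 - 3q_F)/6.
The leader anticipates this reaction. Substituting into P = 240 - 3Q gives P = 147 - (3/2)q_F, so π_F = (147 - (3/2)q_F)q_F - 54q_F.
The leader's first-order condition 93 - 3q_F = 0 yields q_F = 31.
Then q_E = (186 - 3·31)/6 = 31/2.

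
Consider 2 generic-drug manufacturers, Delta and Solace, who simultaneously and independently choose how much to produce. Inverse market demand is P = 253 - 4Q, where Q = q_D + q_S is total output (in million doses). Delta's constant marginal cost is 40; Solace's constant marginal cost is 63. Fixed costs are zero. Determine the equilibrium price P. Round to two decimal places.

118.67

Delta's profit: π_D = (253 - 4Q)q_D - (40q_D). Setting ∂π_D/∂q_D = 0: 213 - 8q_D - 4(q_S) = 0.
Solace's first-order condition: 190 - 8q_S - 4(q_D) = 0.
Best responses: q_D = (213 - 4q_S)/8, q_S = (190 - 4q_D)/8.
Substituting one into the other gives q_D = 59/3 and q_S = 167/12.
Total output Q = 403/12, so price P = 253 - 4·(403/12) = 356/3.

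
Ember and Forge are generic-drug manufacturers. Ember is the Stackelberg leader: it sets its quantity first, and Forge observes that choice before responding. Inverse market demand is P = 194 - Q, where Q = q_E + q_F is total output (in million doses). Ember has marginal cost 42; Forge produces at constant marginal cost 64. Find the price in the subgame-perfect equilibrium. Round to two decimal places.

85.50

The follower Forge best-responds to any q_E: π_F = (194 - Q)q_F - 64q_F.
Setting the follower's marginal profit to zero, 130 - q_E - 2q_F = 0, i.e. q_F = (130 - q_E)/2.
Ember substitutes q_F(q_E) into its own profit: π_E = q_E(194 - q_E - (130 - q_E)/2) - 42q_E = (129 - (1/2)q_E)q_E - 42q_E.
The leader's first-order condition 87 - q_E = 0 yields q_E = 87.
Then q_F = (130 - 87)/2 = 43/2.
Total output Q = 217/2, so price P = 194 - 217/2 = 171/2.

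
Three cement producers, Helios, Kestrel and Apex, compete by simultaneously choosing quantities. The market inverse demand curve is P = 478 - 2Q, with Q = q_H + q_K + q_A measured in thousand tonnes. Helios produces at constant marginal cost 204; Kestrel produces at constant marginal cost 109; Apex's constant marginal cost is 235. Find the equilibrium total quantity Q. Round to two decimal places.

110.75

Helios's profit: π_H = (478 - 2Q)q_H - (204q_H). Setting ∂π_H/∂q_H = 0: 274 - 4q_H - 2(q_K + q_A) = 0.
Kestrel's profit: π_K = (478 - 2Q)q_K - (109q_K). Setting ∂π_K/∂q_K = 0: 369 - 4q_K - 2(q_H + q_A) = 0.
Apex's first-order condition: 243 - 4q_A - 2(q_H + q_K) = 0.
Adding the 3 first-order conditions: 886 − 8Q = 0, so Q = 443/4.
Back-substituting: q_H = (274 − 443/2)/2 = 105/4, q_K = (369 − 443/2)/2 = 295/4, q_A = (243 − 443/2)/2 = 43/4.
Total output Q = 105/4 + 295/4 + 43/4 = 443/4.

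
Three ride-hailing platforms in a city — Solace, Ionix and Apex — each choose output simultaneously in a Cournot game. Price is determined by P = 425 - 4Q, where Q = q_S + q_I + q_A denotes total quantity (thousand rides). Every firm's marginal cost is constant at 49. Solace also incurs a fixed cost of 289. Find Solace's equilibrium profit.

A representative firm's profit is π_i = q_i(425 - 4Q) - 49q_i.
Setting ∂π_i/∂q_i = 0 with rivals' quantities fixed: 376 - 8q_i - 4·Σ_{j≠i} q_j = 0.
With identical firms every q_j equals q_i, so Σ_{j≠i} q_j = 2q_i and 376 = 16q_i, giving q_i = 47/2.
Price P = 425 - 4·(141/2) = 143.
Solace's profit: (143 - 49)·(47/2) - 289 = 1920.

1920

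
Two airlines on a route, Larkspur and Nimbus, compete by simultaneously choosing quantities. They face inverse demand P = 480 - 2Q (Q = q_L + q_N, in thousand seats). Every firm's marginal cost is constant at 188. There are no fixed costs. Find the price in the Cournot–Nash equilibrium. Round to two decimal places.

285.33

A representative firm's profit is π_i = q_i(480 - 2Q) - 188q_i.
First-order condition (treating rivals' output as given): 292 - 4q_i - 2q_j = 0.
With identical firms every q_j equals q_i, so q_j = q_i and 292 = 6q_i, giving q_i = 146/3.
Total output Q = 292/3, so price P = 480 - 2·(292/3) = 856/3.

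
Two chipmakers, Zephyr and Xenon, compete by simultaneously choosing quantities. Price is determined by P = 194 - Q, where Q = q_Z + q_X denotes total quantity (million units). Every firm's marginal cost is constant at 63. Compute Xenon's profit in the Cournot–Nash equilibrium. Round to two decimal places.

1906.78

Each firm earns π_i = (194 - Q)q_i - 63q_i.
Setting ∂π_i/∂q_i = 0 with rivals' quantities fixed: 131 - 2q_i - q_j = 0.
With identical firms every q_j equals q_i, so q_j = q_i and 131 = 3q_i, giving q_i = 131/3.
Price P = 194 - 262/3 = 320/3.
Xenon's profit: (320/3 - 63)·(131/3) = 1906.7778.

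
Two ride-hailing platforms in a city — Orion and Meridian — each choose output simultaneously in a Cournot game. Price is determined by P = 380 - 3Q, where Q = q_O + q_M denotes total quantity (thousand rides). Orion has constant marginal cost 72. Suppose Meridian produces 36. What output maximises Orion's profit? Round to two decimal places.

33.33

With the rival's output fixed at 36, Orion's profit is π_O = (380 - 3·36 - 3q_O)q_O - (72q_O) = (272 - 3q_O)q_O - (72q_O).
∂π_O/∂q_O = 200 - 6q_O = 0, so q_O = 100/3.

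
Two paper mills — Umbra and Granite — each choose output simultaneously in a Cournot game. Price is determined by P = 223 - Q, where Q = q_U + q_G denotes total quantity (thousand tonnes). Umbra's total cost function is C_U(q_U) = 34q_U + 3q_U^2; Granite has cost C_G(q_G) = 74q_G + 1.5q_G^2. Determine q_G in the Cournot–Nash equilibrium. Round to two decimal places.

Umbra's profit: π_U = (223 - Q)q_U - (34q_U + 3q_U²). Setting ∂π_U/∂q_U = 0: 189 - 8q_U - (q_G) = 0.
Granite's profit: π_G = (223 - Q)q_G - (74q_G + (3/2)q_G²). Setting ∂π_G/∂q_G = 0: 149 - 5q_G - (q_U) = 0.
Rearranging gives the reaction functions q_U = (189 - q_G)/8 and q_G = (149 - q_U)/5.
Substituting one into the other gives q_U = 796/39 and q_G = 1003/39.

25.72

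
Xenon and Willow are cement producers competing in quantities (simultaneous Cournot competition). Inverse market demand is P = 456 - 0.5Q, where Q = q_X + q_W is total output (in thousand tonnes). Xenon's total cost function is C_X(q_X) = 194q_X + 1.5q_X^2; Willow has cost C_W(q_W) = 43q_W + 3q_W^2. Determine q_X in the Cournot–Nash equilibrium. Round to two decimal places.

Xenon's profit: π_X = (456 - 0.5Q)q_X - (194q_X + (3/2)q_X²). Setting ∂π_X/∂q_X = 0: 262 - 4q_X - (1/2)(q_W) = 0.
Willow's profit: π_W = (456 - 0.5Q)q_W - (43q_W + 3q_W²). Setting ∂π_W/∂q_W = 0: 413 - 7q_W - (1/2)(q_X) = 0.
Best responses: q_X = (262 - (1/2)q_W)/4, q_W = (413 - (1/2)q_X)/7.
Substituting one into the other gives q_X = 58.6486 and q_W = 54.8108.

58.65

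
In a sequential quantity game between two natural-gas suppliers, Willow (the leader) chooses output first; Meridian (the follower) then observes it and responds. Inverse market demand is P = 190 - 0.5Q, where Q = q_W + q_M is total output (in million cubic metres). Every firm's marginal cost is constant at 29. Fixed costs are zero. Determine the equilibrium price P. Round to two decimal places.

Solve by backward induction. Given q_W, the follower Meridian maximises π_M = (190 - (1/2)q_W - (1/2)q_M)q_M - 29q_M.
Follower FOC: 161 - (1/2)q_W - q_M = 0, so q_M(q_W) = (161 - (1/2)q_W).
The leader anticipates this reaction. Substituting into P = 190 - 0.5Q gives P = 219/2 - (1/4)q_W, so π_W = (219/2 - (1/4)q_W)q_W - 29q_W.
The leader's first-order condition 161/2 - (1/2)q_W = 0 yields q_W = 161.
Then q_M = (161 - (1/2)·161) = 161/2.
Total output Q = 483/2, so price P = 190 - (1/2)·(483/2) = 277/4.

69.25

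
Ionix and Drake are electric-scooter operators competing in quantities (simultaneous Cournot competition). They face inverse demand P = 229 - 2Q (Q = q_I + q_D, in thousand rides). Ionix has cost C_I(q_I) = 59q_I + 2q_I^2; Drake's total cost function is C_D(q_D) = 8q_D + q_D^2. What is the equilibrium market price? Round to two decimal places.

Ionix's profit: π_I = (229 - 2Q)q_I - (59q_I + 2q_I²). Setting ∂π_I/∂q_I = 0: 170 - 8q_I - 2(q_D) = 0.
Drake's first-order condition: 221 - 6q_D - 2(q_I) = 0.
Best responses: q_I = (170 - 2q_D)/8, q_D = (221 - 2q_I)/6.
Substituting one into the other gives q_I = 289/22 and q_D = 357/11.
Total output Q = 1003/22, so price P = 229 - 2·(1003/22) = 1516/11.

137.82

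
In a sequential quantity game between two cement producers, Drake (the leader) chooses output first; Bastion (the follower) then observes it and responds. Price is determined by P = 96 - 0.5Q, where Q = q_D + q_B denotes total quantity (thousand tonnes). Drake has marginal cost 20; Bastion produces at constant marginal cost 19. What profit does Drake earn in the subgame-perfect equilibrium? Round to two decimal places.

Solve by backward induction. Given q_D, the follower Bastion maximises π_B = (96 - (1/2)q_D - (1/2)q_B)q_B - 19q_B.
Setting the follower's marginal profit to zero, 77 - (1/2)q_D - q_B = 0, i.e. q_B = (77 - (1/2)q_D).
Drake substitutes q_B(q_D) into its own profit: π_D = q_D(96 - (1/2)q_D - (77 - (1/2)q_D)/2) - 20q_D = (115/2 - (1/4)q_D)q_D - 20q_D.
Maximising: ∂π_D/∂q_D = 75/2 - (1/2)q_D = 0, giving q_D = 75.
Then q_B = (77 - (1/2)·75) = 79/2.
Price P = 96 - (1/2)·(229/2) = 155/4.
Drake's profit: (155/4 - 20)·75 = 1406.2500.

1406.25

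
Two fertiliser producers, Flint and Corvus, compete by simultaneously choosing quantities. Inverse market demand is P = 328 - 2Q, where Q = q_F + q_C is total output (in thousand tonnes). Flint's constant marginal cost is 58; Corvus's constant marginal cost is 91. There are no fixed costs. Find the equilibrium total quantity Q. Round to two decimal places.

84.50

Flint's profit: π_F = (328 - 2Q)q_F - (58q_F). Setting ∂π_F/∂q_F = 0: 270 - 4q_F - 2(q_C) = 0.
Corvus's profit: π_C = (328 - 2Q)q_C - (91q_C). Setting ∂π_C/∂q_C = 0: 237 - 4q_C - 2(q_F) = 0.
Rearranging gives the reaction functions q_F = (270 - 2q_C)/4 and q_C = (237 - 2q_F)/4.
Substituting one into the other gives q_F = 101/2 and q_C = 34.
Total output Q = 101/2 + 34 = 169/2.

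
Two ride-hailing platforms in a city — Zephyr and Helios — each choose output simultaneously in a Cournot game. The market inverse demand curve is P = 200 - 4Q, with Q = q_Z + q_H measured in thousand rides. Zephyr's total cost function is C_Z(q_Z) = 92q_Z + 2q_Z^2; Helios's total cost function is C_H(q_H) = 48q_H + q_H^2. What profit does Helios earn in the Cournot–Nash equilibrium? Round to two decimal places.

Zephyr's profit: π_Z = (200 - 4Q)q_Z - (92q_Z + 2q_Z²). Setting ∂π_Z/∂q_Z = 0: 108 - 12q_Z - 4(q_H) = 0.
Helios's profit: π_H = (200 - 4Q)q_H - (48q_H + q_H²). Setting ∂π_H/∂q_H = 0: 152 - 10q_H - 4(q_Z) = 0.
Best responses: q_Z = (108 - 4q_H)/12, q_H = (152 - 4q_Z)/10.
Substituting one into the other gives q_Z = 59/13 and q_H = 174/13.
Price P = 200 - 4·(233/13) = 1668/13.
Helios's profit: (1668/13)·(174/13) - 48·(174/13) - (174/13)² = 895.7396.

895.74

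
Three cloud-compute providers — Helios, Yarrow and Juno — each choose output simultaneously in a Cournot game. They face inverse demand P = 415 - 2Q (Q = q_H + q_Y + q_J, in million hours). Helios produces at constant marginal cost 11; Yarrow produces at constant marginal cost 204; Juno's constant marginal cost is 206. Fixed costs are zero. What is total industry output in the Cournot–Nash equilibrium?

103

Helios's profit: π_H = (415 - 2Q)q_H - (11q_H). Setting ∂π_H/∂q_H = 0: 404 - 4q_H - 2(q_Y + q_J) = 0.
Yarrow's profit: π_Y = (415 - 2Q)q_Y - (204q_Y). Setting ∂π_Y/∂q_Y = 0: 211 - 4q_Y - 2(q_H + q_J) = 0.
Juno's profit: π_J = (415 - 2Q)q_J - (206q_J). Setting ∂π_J/∂q_J = 0: 209 - 4q_J - 2(q_H + q_Y) = 0.
Summing all 3 equations gives 824 − 8Q = 0, hence Q = 103.
Back-substituting: q_H = (404 − 206)/2 = 99, q_Y = (211 − 206)/2 = 5/2, q_J = (209 − 206)/2 = 3/2.
Total output Q = 99 + 5/2 + 3/2 = 103.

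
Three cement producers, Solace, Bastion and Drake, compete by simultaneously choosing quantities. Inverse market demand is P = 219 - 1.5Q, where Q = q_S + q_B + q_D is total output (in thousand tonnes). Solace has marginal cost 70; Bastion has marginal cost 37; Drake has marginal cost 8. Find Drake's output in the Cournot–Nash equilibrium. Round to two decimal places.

Solace's profit: π_S = (219 - 1.5Q)q_S - (70q_S). Setting ∂π_S/∂q_S = 0: 149 - 3q_S - (3/2)(q_B + q_D) = 0.
Bastion's first-order condition: 182 - 3q_B - (3/2)(q_S + q_D) = 0.
Drake's profit: π_D = (219 - 1.5Q)q_D - (8q_D). Setting ∂π_D/∂q_D = 0: 211 - 3q_D - (3/2)(q_S + q_B) = 0.
Adding the 3 first-order conditions: 542 − 6Q = 0, so Q = 271/3.
Back-substituting: q_S = (149 − 271/2)/(3/2) = 9, q_B = (182 − 271/2)/(3/2) = 31, q_D = (211 − 271/2)/(3/2) = 151/3.

50.33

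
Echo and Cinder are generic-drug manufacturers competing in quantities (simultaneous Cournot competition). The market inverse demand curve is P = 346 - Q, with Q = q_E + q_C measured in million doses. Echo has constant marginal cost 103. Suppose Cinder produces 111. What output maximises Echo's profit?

66

With the rival's output fixed at 111, Echo's profit is π_E = (346 - 111 - q_E)q_E - (103q_E) = (235 - q_E)q_E - (103q_E).
∂π_E/∂q_E = 132 - 2q_E = 0, so q_E = 66.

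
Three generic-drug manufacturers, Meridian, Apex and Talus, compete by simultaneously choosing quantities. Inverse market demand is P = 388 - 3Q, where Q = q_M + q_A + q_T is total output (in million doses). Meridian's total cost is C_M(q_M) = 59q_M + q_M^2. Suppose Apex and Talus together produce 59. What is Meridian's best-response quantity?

With rivals' combined output fixed at 59, Meridian's profit is π_M = (388 - 3·59 - 3q_M)q_M - (59q_M + q_M²) = (211 - 3q_M)q_M - (59q_M + q_M²).
∂π_M/∂q_M = 152 - 8q_M = 0, so q_M = 19.

19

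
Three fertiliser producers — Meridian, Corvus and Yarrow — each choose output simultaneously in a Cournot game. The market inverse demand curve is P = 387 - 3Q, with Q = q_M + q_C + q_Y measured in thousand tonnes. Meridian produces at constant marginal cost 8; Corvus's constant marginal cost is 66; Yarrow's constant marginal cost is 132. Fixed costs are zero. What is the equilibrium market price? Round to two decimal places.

Meridian's profit: π_M = (387 - 3Q)q_M - (8q_M). Setting ∂π_M/∂q_M = 0: 379 - 6q_M - 3(q_C + q_Y) = 0.
Corvus's profit: π_C = (387 - 3Q)q_C - (66q_C). Setting ∂π_C/∂q_C = 0: 321 - 6q_C - 3(q_M + q_Y) = 0.
Yarrow's first-order condition: 255 - 6q_Y - 3(q_M + q_C) = 0.
Adding the 3 first-order conditions: 955 − 12Q = 0, so Q = 955/12.
Back-substituting: q_M = (379 − 955/4)/3 = 187/4, q_C = (321 − 955/4)/3 = 329/12, q_Y = (255 − 955/4)/3 = 65/12.
Total output Q = 955/12, so price P = 387 - 3·(955/12) = 593/4.

148.25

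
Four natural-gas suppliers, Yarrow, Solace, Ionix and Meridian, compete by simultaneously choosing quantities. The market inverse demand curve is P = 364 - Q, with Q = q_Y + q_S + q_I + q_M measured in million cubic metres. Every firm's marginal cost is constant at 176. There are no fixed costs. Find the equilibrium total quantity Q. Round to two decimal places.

150.40

Each firm earns π_i = (364 - Q)q_i - 176q_i.
Setting ∂π_i/∂q_i = 0 with rivals' quantities fixed: 188 - 2q_i - Σ_{j≠i} q_j = 0.
By symmetry each firm produces the same amount; substituting Σ_{j≠i} q_j = 3q_i yields q_i = 188/5.
Total output Q = 188/5 + 188/5 + 188/5 + 188/5 = 752/5.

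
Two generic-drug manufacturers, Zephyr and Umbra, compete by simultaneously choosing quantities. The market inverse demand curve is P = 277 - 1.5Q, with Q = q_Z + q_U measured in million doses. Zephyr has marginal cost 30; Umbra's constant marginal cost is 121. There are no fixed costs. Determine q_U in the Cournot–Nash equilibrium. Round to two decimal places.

Zephyr's profit: π_Z = (277 - 1.5Q)q_Z - (30q_Z). Setting ∂π_Z/∂q_Z = 0: 247 - 3q_Z - (3/2)(q_U) = 0.
Umbra's profit: π_U = (277 - 1.5Q)q_U - (121q_U). Setting ∂π_U/∂q_U = 0: 156 - 3q_U - (3/2)(q_Z) = 0.
So q_Z = (247 - (3/2)q_U)/3 and q_U = (156 - (3/2)q_Z)/3.
Solving the pair: q_Z = 676/9, q_U = 130/9.

14.44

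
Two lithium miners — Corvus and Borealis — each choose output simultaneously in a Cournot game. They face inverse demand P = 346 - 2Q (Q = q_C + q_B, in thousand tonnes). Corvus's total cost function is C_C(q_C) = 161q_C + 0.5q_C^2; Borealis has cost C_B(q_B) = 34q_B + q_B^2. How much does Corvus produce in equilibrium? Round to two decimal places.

18.69

Corvus's profit: π_C = (346 - 2Q)q_C - (161q_C + (1/2)q_C²). Setting ∂π_C/∂q_C = 0: 185 - 5q_C - 2(q_B) = 0.
Borealis's profit: π_B = (346 - 2Q)q_B - (34q_B + q_B²). Setting ∂π_B/∂q_B = 0: 312 - 6q_B - 2(q_C) = 0.
Rearranging gives the reaction functions q_C = (185 - 2q_B)/5 and q_B = (312 - 2q_C)/6.
Substituting one into the other gives q_C = 243/13 and q_B = 595/13.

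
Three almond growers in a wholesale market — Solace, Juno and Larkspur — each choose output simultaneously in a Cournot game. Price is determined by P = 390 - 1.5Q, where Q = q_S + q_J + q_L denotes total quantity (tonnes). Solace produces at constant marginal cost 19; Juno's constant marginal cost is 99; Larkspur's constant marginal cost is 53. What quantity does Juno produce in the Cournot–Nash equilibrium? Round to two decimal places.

Solace's profit: π_S = (390 - 1.5Q)q_S - (19q_S). Setting ∂π_S/∂q_S = 0: 371 - 3q_S - (3/2)(q_J + q_L) = 0.
Juno's first-order condition: 291 - 3q_J - (3/2)(q_S + q_L) = 0.
Larkspur's first-order condition: 337 - 3q_L - (3/2)(q_S + q_J) = 0.
Adding the 3 conditions: 999 − 3Q − 3Q = 0, i.e. Q = 333/2.
Back-substituting: q_S = (371 − 999/4)/(3/2) = 485/6, q_J = (291 − 999/4)/(3/2) = 55/2, q_L = (337 − 999/4)/(3/2) = 349/6.

27.50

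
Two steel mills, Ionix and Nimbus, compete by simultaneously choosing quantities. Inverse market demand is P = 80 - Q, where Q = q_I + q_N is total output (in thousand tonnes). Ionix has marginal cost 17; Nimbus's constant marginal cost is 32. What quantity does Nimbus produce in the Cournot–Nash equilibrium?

Ionix's profit: π_I = (80 - Q)q_I - (17q_I). Setting ∂π_I/∂q_I = 0: 63 - 2q_I - (q_N) = 0.
Nimbus's profit: π_N = (80 - Q)q_N - (32q_N). Setting ∂π_N/∂q_N = 0: 48 - 2q_N - (q_I) = 0.
Rearranging gives the reaction functions q_I = (63 - q_N)/2 and q_N = (48 - q_I)/2.
Substituting one into the other gives q_I = 26 and q_N = 11.

11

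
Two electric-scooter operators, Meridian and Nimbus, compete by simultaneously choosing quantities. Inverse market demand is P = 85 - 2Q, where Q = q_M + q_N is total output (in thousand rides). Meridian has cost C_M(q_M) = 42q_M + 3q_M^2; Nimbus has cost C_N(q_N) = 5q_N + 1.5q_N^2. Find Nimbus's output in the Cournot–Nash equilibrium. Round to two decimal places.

10.82

Meridian's profit: π_M = (85 - 2Q)q_M - (42q_M + 3q_M²). Setting ∂π_M/∂q_M = 0: 43 - 10q_M - 2(q_N) = 0.
Nimbus's first-order condition: 80 - 7q_N - 2(q_M) = 0.
So q_M = (43 - 2q_N)/10 and q_N = (80 - 2q_M)/7.
Substituting one into the other gives q_M = 47/22 and q_N = 119/11.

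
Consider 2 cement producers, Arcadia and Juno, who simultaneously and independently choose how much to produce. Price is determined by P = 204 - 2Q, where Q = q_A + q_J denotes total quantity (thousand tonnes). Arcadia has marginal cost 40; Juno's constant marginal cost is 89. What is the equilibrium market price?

111

Arcadia's profit: π_A = (204 - 2Q)q_A - (40q_A). Setting ∂π_A/∂q_A = 0: 164 - 4q_A - 2(q_J) = 0.
Juno's first-order condition: 115 - 4q_J - 2(q_A) = 0.
So q_A = (164 - 2q_J)/4 and q_J = (115 - 2q_A)/4.
Substituting one into the other gives q_A = 71/2 and q_J = 11.
Total output Q = 93/2, so price P = 204 - 2·(93/2) = 111.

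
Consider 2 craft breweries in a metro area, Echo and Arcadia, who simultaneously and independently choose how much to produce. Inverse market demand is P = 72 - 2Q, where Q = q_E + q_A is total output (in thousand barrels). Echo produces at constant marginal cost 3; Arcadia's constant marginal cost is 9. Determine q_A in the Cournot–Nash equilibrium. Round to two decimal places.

9.50

Echo's profit: π_E = (72 - 2Q)q_E - (3q_E). Setting ∂π_E/∂q_E = 0: 69 - 4q_E - 2(q_A) = 0.
Arcadia's profit: π_A = (72 - 2Q)q_A - (9q_A). Setting ∂π_A/∂q_A = 0: 63 - 4q_A - 2(q_E) = 0.
Rearranging gives the reaction functions q_E = (69 - 2q_A)/4 and q_A = (63 - 2q_E)/4.
Substituting one into the other gives q_E = 25/2 and q_A = 19/2.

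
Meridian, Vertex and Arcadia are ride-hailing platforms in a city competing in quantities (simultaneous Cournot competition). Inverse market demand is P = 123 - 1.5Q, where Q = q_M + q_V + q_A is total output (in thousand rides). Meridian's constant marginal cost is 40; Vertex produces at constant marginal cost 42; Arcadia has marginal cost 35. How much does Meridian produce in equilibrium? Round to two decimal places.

Meridian's profit: π_M = (123 - 1.5Q)q_M - (40q_M). Setting ∂π_M/∂q_M = 0: 83 - 3q_M - (3/2)(q_V + q_A) = 0.
Vertex's profit: π_V = (123 - 1.5Q)q_V - (42q_V). Setting ∂π_V/∂q_V = 0: 81 - 3q_V - (3/2)(q_M + q_A) = 0.
Arcadia's first-order condition: 88 - 3q_A - (3/2)(q_M + q_V) = 0.
Summing all 3 equations gives 252 − 6Q = 0, hence Q = 42.
Back-substituting: q_M = (83 − 63)/(3/2) = 40/3, q_V = (81 − 63)/(3/2) = 12, q_A = (88 − 63)/(3/2) = 50/3.

13.33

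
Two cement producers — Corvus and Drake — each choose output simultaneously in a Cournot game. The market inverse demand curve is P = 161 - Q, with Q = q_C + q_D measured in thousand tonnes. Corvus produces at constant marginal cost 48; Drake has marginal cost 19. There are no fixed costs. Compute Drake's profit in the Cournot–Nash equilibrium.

Corvus's profit: π_C = (161 - Q)q_C - (48q_C). Setting ∂π_C/∂q_C = 0: 113 - 2q_C - (q_D) = 0.
Drake's first-order condition: 142 - 2q_D - (q_C) = 0.
Best responses: q_C = (113 - q_D)/2, q_D = (142 - q_C)/2.
Substituting one into the other gives q_C = 28 and q_D = 57.
Price P = 161 - 85 = 76.
Drake's profit: (76 - 19)·57 = 3249.

3249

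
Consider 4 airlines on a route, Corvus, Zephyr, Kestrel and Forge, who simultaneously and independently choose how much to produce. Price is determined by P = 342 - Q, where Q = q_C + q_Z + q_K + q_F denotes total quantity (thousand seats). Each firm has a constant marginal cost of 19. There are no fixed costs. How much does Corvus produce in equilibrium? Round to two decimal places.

Each firm earns π_i = (342 - Q)q_i - 19q_i.
First-order condition (treating rivals' output as given): 323 - 2q_i - Σ_{j≠i} q_j = 0.
By symmetry each firm produces the same amount; substituting Σ_{j≠i} q_j = 3q_i yields q_i = 323/5.

64.60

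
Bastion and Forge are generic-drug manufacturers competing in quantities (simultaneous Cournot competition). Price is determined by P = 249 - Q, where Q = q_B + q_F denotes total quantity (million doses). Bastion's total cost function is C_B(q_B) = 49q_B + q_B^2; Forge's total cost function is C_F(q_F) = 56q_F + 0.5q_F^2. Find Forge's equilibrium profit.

Bastion's profit: π_B = (249 - Q)q_B - (49q_B + q_B²). Setting ∂π_B/∂q_B = 0: 200 - 4q_B - (q_F) = 0.
Forge's first-order condition: 193 - 3q_F - (q_B) = 0.
So q_B = (200 - q_F)/4 and q_F = (193 - q_B)/3.
Solving the pair: q_B = 37, q_F = 52.
Price P = 249 - 89 = 160.
Forge's profit: 160·52 - 56·52 - (1/2)·52² = 4056.

4056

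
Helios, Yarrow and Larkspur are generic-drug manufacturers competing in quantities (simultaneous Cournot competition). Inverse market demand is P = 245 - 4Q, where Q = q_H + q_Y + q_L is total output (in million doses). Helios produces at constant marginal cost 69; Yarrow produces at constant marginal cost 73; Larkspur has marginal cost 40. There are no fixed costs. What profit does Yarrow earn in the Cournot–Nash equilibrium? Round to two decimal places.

Helios's profit: π_H = (245 - 4Q)q_H - (69q_H). Setting ∂π_H/∂q_H = 0: 176 - 8q_H - 4(q_Y + q_L) = 0.
Yarrow's profit: π_Y = (245 - 4Q)q_Y - (73q_Y). Setting ∂π_Y/∂q_Y = 0: 172 - 8q_Y - 4(q_H + q_L) = 0.
Larkspur's first-order condition: 205 - 8q_L - 4(q_H + q_Y) = 0.
Adding the 3 first-order conditions: 553 − 16Q = 0, so Q = 553/16.
Back-substituting: q_H = (176 − 553/4)/4 = 151/16, q_Y = (172 − 553/4)/4 = 135/16, q_L = (205 − 553/4)/4 = 267/16.
Price P = 245 - 4·(553/16) = 427/4.
Yarrow's profit: (427/4 - 73)·(135/16) = 284.7656.

284.77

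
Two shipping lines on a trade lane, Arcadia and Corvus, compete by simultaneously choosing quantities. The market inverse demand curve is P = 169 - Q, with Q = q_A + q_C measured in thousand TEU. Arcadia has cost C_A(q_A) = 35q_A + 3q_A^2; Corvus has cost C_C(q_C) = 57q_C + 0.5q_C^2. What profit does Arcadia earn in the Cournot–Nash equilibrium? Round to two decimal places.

Arcadia's profit: π_A = (169 - Q)q_A - (35q_A + 3q_A²). Setting ∂π_A/∂q_A = 0: 134 - 8q_A - (q_C) = 0.
Corvus's first-order condition: 112 - 3q_C - (q_A) = 0.
Best responses: q_A = (134 - q_C)/8, q_C = (112 - q_A)/3.
Solving the pair: q_A = 290/23, q_C = 762/23.
Price P = 169 - 1052/23 = 123.2609.
Arcadia's profit: 123.2609·(290/23) - 35·(290/23) - 3(290/23)² = 635.9168.

635.92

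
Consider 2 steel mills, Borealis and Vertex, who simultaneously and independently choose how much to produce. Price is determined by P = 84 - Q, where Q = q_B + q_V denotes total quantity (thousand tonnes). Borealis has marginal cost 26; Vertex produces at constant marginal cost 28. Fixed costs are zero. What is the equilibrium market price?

46

Borealis's profit: π_B = (84 - Q)q_B - (26q_B). Setting ∂π_B/∂q_B = 0: 58 - 2q_B - (q_V) = 0.
Vertex's first-order condition: 56 - 2q_V - (q_B) = 0.
Rearranging gives the reaction functions q_B = (58 - q_V)/2 and q_V = (56 - q_B)/2.
Substituting one into the other gives q_B = 20 and q_V = 18.
Total output Q = 38, so price P = 84 - 38 = 46.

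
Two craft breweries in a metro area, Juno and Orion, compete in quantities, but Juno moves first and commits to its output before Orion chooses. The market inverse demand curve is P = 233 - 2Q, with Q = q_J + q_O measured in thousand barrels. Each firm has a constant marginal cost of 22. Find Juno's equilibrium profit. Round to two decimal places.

Solve by backward induction. Given q_J, the follower Orion maximises π_O = (233 - 2q_J - 2q_O)q_O - 22q_O.
Setting the follower's marginal profit to zero, 211 - 2q_J - 4q_O = 0, i.e. q_O = (211 - 2q_J)/4.
The leader anticipates this reaction. Substituting into P = 233 - 2Q gives P = 255/2 - q_J, so π_J = (255/2 - q_J)q_J - 22q_J.
Maximising: ∂π_J/∂q_J = 211/2 - 2q_J = 0, giving q_J = 211/4.
Then q_O = (211 - 2·(211/4))/4 = 211/8.
Price P = 233 - 2·(633/8) = 299/4.
Juno's profit: (299/4 - 22)·(211/4) = 2782.5625.

2782.56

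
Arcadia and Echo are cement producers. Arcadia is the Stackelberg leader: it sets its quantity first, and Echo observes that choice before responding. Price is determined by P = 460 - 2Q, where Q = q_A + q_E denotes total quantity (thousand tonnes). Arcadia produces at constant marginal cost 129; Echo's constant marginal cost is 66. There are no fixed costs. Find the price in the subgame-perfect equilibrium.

Solve by backward induction. Given q_A, the follower Echo maximises π_E = (460 - 2q_A - 2q_E)q_E - 66q_E.
Setting the follower's marginal profit to zero, 394 - 2q_A - 4q_E = 0, i.e. q_E = (394 - 2q_A)/4.
The leader anticipates this reaction. Substituting into P = 460 - 2Q gives P = 263 - q_A, so π_A = (263 - q_A)q_A - 129q_A.
Leader FOC: 134 - 2q_A = 0, so q_A = 67.
Then q_E = (394 - 2·67)/4 = 65.
Total output Q = 132, so price P = 460 - 2·132 = 196.

196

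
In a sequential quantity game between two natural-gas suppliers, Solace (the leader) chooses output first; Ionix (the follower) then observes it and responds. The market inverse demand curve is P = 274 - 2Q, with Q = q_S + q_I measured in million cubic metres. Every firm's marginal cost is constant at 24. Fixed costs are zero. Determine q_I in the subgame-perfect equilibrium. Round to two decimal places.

The follower Ionix best-responds to any q_S: π_I = (274 - 2Q)q_I - 24q_I.
∂π_I/∂q_I = 250 - 2q_S - 4q_I = 0 gives the reaction function q_I = (250 - 2q_S)/4.
The leader anticipates this reaction. Substituting into P = 274 - 2Q gives P = 149 - q_S, so π_S = (149 - q_S)q_S - 24q_S.
The leader's first-order condition 125 - 2q_S = 0 yields q_S = 125/2.
Then q_I = (250 - 2·(125/2))/4 = 125/4.

31.25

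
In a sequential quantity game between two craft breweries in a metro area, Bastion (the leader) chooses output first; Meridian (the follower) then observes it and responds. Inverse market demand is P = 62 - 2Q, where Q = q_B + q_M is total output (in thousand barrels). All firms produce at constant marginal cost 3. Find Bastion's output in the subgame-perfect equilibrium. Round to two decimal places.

Solve by backward induction. Given q_B, the follower Meridian maximises π_M = (62 - 2q_B - 2q_M)q_M - 3q_M.
∂π_M/∂q_M = 59 - 2q_B - 4q_M = 0 gives the reaction function q_M = (59 - 2q_B)/4.
Bastion substitutes q_M(q_B) into its own profit: π_B = q_B(62 - 2q_B - (59 - 2q_B)/2) - 3q_B = (65/2 - q_B)q_B - 3q_B.
Maximising: ∂π_B/∂q_B = 59/2 - 2q_B = 0, giving q_B = 59/4.
Then q_M = (59 - 2·(59/4))/4 = 59/8.

14.75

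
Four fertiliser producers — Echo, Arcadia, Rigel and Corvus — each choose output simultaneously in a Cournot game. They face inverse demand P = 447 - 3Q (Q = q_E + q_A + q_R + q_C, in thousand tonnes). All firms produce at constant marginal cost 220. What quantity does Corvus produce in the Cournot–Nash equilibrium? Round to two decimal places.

A representative firm's profit is π_i = q_i(447 - 3Q) - 220q_i.
Setting ∂π_i/∂q_i = 0 with rivals' quantities fixed: 227 - 6q_i - 3·Σ_{j≠i} q_j = 0.
With identical firms every q_j equals q_i, so Σ_{j≠i} q_j = 3q_i and 227 = 15q_i, giving q_i = 227/15.

15.13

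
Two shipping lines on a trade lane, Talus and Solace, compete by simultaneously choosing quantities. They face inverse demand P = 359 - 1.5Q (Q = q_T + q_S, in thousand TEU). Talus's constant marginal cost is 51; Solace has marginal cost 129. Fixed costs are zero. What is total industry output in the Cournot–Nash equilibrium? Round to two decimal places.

119.56

Talus's profit: π_T = (359 - 1.5Q)q_T - (51q_T). Setting ∂π_T/∂q_T = 0: 308 - 3q_T - (3/2)(q_S) = 0.
Solace's profit: π_S = (359 - 1.5Q)q_S - (129q_S). Setting ∂π_S/∂q_S = 0: 230 - 3q_S - (3/2)(q_T) = 0.
So q_T = (308 - (3/2)q_S)/3 and q_S = (230 - (3/2)q_T)/3.
Substituting one into the other gives q_T = 772/9 and q_S = 304/9.
Total output Q = 772/9 + 304/9 = 1076/9.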